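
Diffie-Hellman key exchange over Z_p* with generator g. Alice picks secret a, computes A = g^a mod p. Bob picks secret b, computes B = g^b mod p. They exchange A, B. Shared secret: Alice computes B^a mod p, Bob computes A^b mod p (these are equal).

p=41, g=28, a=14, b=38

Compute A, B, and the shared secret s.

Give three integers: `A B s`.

A = 28^14 mod 41  (bits of 14 = 1110)
  bit 0 = 1: r = r^2 * 28 mod 41 = 1^2 * 28 = 1*28 = 28
  bit 1 = 1: r = r^2 * 28 mod 41 = 28^2 * 28 = 5*28 = 17
  bit 2 = 1: r = r^2 * 28 mod 41 = 17^2 * 28 = 2*28 = 15
  bit 3 = 0: r = r^2 mod 41 = 15^2 = 20
  -> A = 20
B = 28^38 mod 41  (bits of 38 = 100110)
  bit 0 = 1: r = r^2 * 28 mod 41 = 1^2 * 28 = 1*28 = 28
  bit 1 = 0: r = r^2 mod 41 = 28^2 = 5
  bit 2 = 0: r = r^2 mod 41 = 5^2 = 25
  bit 3 = 1: r = r^2 * 28 mod 41 = 25^2 * 28 = 10*28 = 34
  bit 4 = 1: r = r^2 * 28 mod 41 = 34^2 * 28 = 8*28 = 19
  bit 5 = 0: r = r^2 mod 41 = 19^2 = 33
  -> B = 33
s = B^a = 33^14 mod 41  (bits of 14 = 1110)
  bit 0 = 1: r = r^2 * 33 mod 41 = 1^2 * 33 = 1*33 = 33
  bit 1 = 1: r = r^2 * 33 mod 41 = 33^2 * 33 = 23*33 = 21
  bit 2 = 1: r = r^2 * 33 mod 41 = 21^2 * 33 = 31*33 = 39
  bit 3 = 0: r = r^2 mod 41 = 39^2 = 4
  -> s = B^a = 4

Answer: 20 33 4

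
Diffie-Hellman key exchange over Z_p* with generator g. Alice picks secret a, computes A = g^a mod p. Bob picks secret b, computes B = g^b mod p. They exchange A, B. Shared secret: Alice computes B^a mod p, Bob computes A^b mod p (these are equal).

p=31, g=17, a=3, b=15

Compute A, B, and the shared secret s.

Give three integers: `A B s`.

Answer: 15 30 30

Derivation:
A = 17^3 mod 31  (bits of 3 = 11)
  bit 0 = 1: r = r^2 * 17 mod 31 = 1^2 * 17 = 1*17 = 17
  bit 1 = 1: r = r^2 * 17 mod 31 = 17^2 * 17 = 10*17 = 15
  -> A = 15
B = 17^15 mod 31  (bits of 15 = 1111)
  bit 0 = 1: r = r^2 * 17 mod 31 = 1^2 * 17 = 1*17 = 17
  bit 1 = 1: r = r^2 * 17 mod 31 = 17^2 * 17 = 10*17 = 15
  bit 2 = 1: r = r^2 * 17 mod 31 = 15^2 * 17 = 8*17 = 12
  bit 3 = 1: r = r^2 * 17 mod 31 = 12^2 * 17 = 20*17 = 30
  -> B = 30
s = B^a = 30^3 mod 31  (bits of 3 = 11)
  bit 0 = 1: r = r^2 * 30 mod 31 = 1^2 * 30 = 1*30 = 30
  bit 1 = 1: r = r^2 * 30 mod 31 = 30^2 * 30 = 1*30 = 30
  -> s = B^a = 30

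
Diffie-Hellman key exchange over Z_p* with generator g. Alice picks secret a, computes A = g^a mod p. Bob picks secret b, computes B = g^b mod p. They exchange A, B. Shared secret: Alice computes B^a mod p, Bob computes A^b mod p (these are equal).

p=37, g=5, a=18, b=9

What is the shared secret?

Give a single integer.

A = 5^18 mod 37  (bits of 18 = 10010)
  bit 0 = 1: r = r^2 * 5 mod 37 = 1^2 * 5 = 1*5 = 5
  bit 1 = 0: r = r^2 mod 37 = 5^2 = 25
  bit 2 = 0: r = r^2 mod 37 = 25^2 = 33
  bit 3 = 1: r = r^2 * 5 mod 37 = 33^2 * 5 = 16*5 = 6
  bit 4 = 0: r = r^2 mod 37 = 6^2 = 36
  -> A = 36
B = 5^9 mod 37  (bits of 9 = 1001)
  bit 0 = 1: r = r^2 * 5 mod 37 = 1^2 * 5 = 1*5 = 5
  bit 1 = 0: r = r^2 mod 37 = 5^2 = 25
  bit 2 = 0: r = r^2 mod 37 = 25^2 = 33
  bit 3 = 1: r = r^2 * 5 mod 37 = 33^2 * 5 = 16*5 = 6
  -> B = 6
s = B^a = 6^18 mod 37  (bits of 18 = 10010)
  bit 0 = 1: r = r^2 * 6 mod 37 = 1^2 * 6 = 1*6 = 6
  bit 1 = 0: r = r^2 mod 37 = 6^2 = 36
  bit 2 = 0: r = r^2 mod 37 = 36^2 = 1
  bit 3 = 1: r = r^2 * 6 mod 37 = 1^2 * 6 = 1*6 = 6
  bit 4 = 0: r = r^2 mod 37 = 6^2 = 36
  -> s = B^a = 36

Answer: 36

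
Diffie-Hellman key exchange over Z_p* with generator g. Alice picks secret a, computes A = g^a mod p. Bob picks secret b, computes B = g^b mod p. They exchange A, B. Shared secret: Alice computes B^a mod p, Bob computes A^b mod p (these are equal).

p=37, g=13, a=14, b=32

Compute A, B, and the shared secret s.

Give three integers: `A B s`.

A = 13^14 mod 37  (bits of 14 = 1110)
  bit 0 = 1: r = r^2 * 13 mod 37 = 1^2 * 13 = 1*13 = 13
  bit 1 = 1: r = r^2 * 13 mod 37 = 13^2 * 13 = 21*13 = 14
  bit 2 = 1: r = r^2 * 13 mod 37 = 14^2 * 13 = 11*13 = 32
  bit 3 = 0: r = r^2 mod 37 = 32^2 = 25
  -> A = 25
B = 13^32 mod 37  (bits of 32 = 100000)
  bit 0 = 1: r = r^2 * 13 mod 37 = 1^2 * 13 = 1*13 = 13
  bit 1 = 0: r = r^2 mod 37 = 13^2 = 21
  bit 2 = 0: r = r^2 mod 37 = 21^2 = 34
  bit 3 = 0: r = r^2 mod 37 = 34^2 = 9
  bit 4 = 0: r = r^2 mod 37 = 9^2 = 7
  bit 5 = 0: r = r^2 mod 37 = 7^2 = 12
  -> B = 12
s = B^a = 12^14 mod 37  (bits of 14 = 1110)
  bit 0 = 1: r = r^2 * 12 mod 37 = 1^2 * 12 = 1*12 = 12
  bit 1 = 1: r = r^2 * 12 mod 37 = 12^2 * 12 = 33*12 = 26
  bit 2 = 1: r = r^2 * 12 mod 37 = 26^2 * 12 = 10*12 = 9
  bit 3 = 0: r = r^2 mod 37 = 9^2 = 7
  -> s = B^a = 7

Answer: 25 12 7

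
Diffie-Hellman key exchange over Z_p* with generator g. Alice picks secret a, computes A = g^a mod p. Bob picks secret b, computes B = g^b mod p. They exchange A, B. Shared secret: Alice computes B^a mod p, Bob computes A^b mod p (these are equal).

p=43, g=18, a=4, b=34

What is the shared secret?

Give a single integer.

Answer: 17

Derivation:
A = 18^4 mod 43  (bits of 4 = 100)
  bit 0 = 1: r = r^2 * 18 mod 43 = 1^2 * 18 = 1*18 = 18
  bit 1 = 0: r = r^2 mod 43 = 18^2 = 23
  bit 2 = 0: r = r^2 mod 43 = 23^2 = 13
  -> A = 13
B = 18^34 mod 43  (bits of 34 = 100010)
  bit 0 = 1: r = r^2 * 18 mod 43 = 1^2 * 18 = 1*18 = 18
  bit 1 = 0: r = r^2 mod 43 = 18^2 = 23
  bit 2 = 0: r = r^2 mod 43 = 23^2 = 13
  bit 3 = 0: r = r^2 mod 43 = 13^2 = 40
  bit 4 = 1: r = r^2 * 18 mod 43 = 40^2 * 18 = 9*18 = 33
  bit 5 = 0: r = r^2 mod 43 = 33^2 = 14
  -> B = 14
s = B^a = 14^4 mod 43  (bits of 4 = 100)
  bit 0 = 1: r = r^2 * 14 mod 43 = 1^2 * 14 = 1*14 = 14
  bit 1 = 0: r = r^2 mod 43 = 14^2 = 24
  bit 2 = 0: r = r^2 mod 43 = 24^2 = 17
  -> s = B^a = 17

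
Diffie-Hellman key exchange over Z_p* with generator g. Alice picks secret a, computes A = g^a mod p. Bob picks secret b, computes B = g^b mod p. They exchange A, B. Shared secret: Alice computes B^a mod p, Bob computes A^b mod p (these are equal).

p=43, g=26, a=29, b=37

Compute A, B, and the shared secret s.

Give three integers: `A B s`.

A = 26^29 mod 43  (bits of 29 = 11101)
  bit 0 = 1: r = r^2 * 26 mod 43 = 1^2 * 26 = 1*26 = 26
  bit 1 = 1: r = r^2 * 26 mod 43 = 26^2 * 26 = 31*26 = 32
  bit 2 = 1: r = r^2 * 26 mod 43 = 32^2 * 26 = 35*26 = 7
  bit 3 = 0: r = r^2 mod 43 = 7^2 = 6
  bit 4 = 1: r = r^2 * 26 mod 43 = 6^2 * 26 = 36*26 = 33
  -> A = 33
B = 26^37 mod 43  (bits of 37 = 100101)
  bit 0 = 1: r = r^2 * 26 mod 43 = 1^2 * 26 = 1*26 = 26
  bit 1 = 0: r = r^2 mod 43 = 26^2 = 31
  bit 2 = 0: r = r^2 mod 43 = 31^2 = 15
  bit 3 = 1: r = r^2 * 26 mod 43 = 15^2 * 26 = 10*26 = 2
  bit 4 = 0: r = r^2 mod 43 = 2^2 = 4
  bit 5 = 1: r = r^2 * 26 mod 43 = 4^2 * 26 = 16*26 = 29
  -> B = 29
s = B^a = 29^29 mod 43  (bits of 29 = 11101)
  bit 0 = 1: r = r^2 * 29 mod 43 = 1^2 * 29 = 1*29 = 29
  bit 1 = 1: r = r^2 * 29 mod 43 = 29^2 * 29 = 24*29 = 8
  bit 2 = 1: r = r^2 * 29 mod 43 = 8^2 * 29 = 21*29 = 7
  bit 3 = 0: r = r^2 mod 43 = 7^2 = 6
  bit 4 = 1: r = r^2 * 29 mod 43 = 6^2 * 29 = 36*29 = 12
  -> s = B^a = 12

Answer: 33 29 12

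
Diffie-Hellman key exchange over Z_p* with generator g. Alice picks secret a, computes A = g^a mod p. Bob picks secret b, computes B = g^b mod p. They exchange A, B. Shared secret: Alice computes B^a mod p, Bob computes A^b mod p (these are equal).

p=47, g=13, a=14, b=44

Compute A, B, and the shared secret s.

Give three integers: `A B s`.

Answer: 17 42 27

Derivation:
A = 13^14 mod 47  (bits of 14 = 1110)
  bit 0 = 1: r = r^2 * 13 mod 47 = 1^2 * 13 = 1*13 = 13
  bit 1 = 1: r = r^2 * 13 mod 47 = 13^2 * 13 = 28*13 = 35
  bit 2 = 1: r = r^2 * 13 mod 47 = 35^2 * 13 = 3*13 = 39
  bit 3 = 0: r = r^2 mod 47 = 39^2 = 17
  -> A = 17
B = 13^44 mod 47  (bits of 44 = 101100)
  bit 0 = 1: r = r^2 * 13 mod 47 = 1^2 * 13 = 1*13 = 13
  bit 1 = 0: r = r^2 mod 47 = 13^2 = 28
  bit 2 = 1: r = r^2 * 13 mod 47 = 28^2 * 13 = 32*13 = 40
  bit 3 = 1: r = r^2 * 13 mod 47 = 40^2 * 13 = 2*13 = 26
  bit 4 = 0: r = r^2 mod 47 = 26^2 = 18
  bit 5 = 0: r = r^2 mod 47 = 18^2 = 42
  -> B = 42
s = B^a = 42^14 mod 47  (bits of 14 = 1110)
  bit 0 = 1: r = r^2 * 42 mod 47 = 1^2 * 42 = 1*42 = 42
  bit 1 = 1: r = r^2 * 42 mod 47 = 42^2 * 42 = 25*42 = 16
  bit 2 = 1: r = r^2 * 42 mod 47 = 16^2 * 42 = 21*42 = 36
  bit 3 = 0: r = r^2 mod 47 = 36^2 = 27
  -> s = B^a = 27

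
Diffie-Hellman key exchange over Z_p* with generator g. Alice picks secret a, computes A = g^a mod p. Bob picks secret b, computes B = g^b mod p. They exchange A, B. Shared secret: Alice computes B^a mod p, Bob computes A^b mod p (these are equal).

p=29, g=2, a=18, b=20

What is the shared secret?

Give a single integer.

A = 2^18 mod 29  (bits of 18 = 10010)
  bit 0 = 1: r = r^2 * 2 mod 29 = 1^2 * 2 = 1*2 = 2
  bit 1 = 0: r = r^2 mod 29 = 2^2 = 4
  bit 2 = 0: r = r^2 mod 29 = 4^2 = 16
  bit 3 = 1: r = r^2 * 2 mod 29 = 16^2 * 2 = 24*2 = 19
  bit 4 = 0: r = r^2 mod 29 = 19^2 = 13
  -> A = 13
B = 2^20 mod 29  (bits of 20 = 10100)
  bit 0 = 1: r = r^2 * 2 mod 29 = 1^2 * 2 = 1*2 = 2
  bit 1 = 0: r = r^2 mod 29 = 2^2 = 4
  bit 2 = 1: r = r^2 * 2 mod 29 = 4^2 * 2 = 16*2 = 3
  bit 3 = 0: r = r^2 mod 29 = 3^2 = 9
  bit 4 = 0: r = r^2 mod 29 = 9^2 = 23
  -> B = 23
s = B^a = 23^18 mod 29  (bits of 18 = 10010)
  bit 0 = 1: r = r^2 * 23 mod 29 = 1^2 * 23 = 1*23 = 23
  bit 1 = 0: r = r^2 mod 29 = 23^2 = 7
  bit 2 = 0: r = r^2 mod 29 = 7^2 = 20
  bit 3 = 1: r = r^2 * 23 mod 29 = 20^2 * 23 = 23*23 = 7
  bit 4 = 0: r = r^2 mod 29 = 7^2 = 20
  -> s = B^a = 20

Answer: 20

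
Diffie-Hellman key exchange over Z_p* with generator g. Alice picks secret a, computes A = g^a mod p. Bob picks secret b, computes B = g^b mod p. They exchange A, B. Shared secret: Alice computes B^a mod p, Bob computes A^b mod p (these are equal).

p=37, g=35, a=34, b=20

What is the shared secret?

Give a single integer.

Answer: 7

Derivation:
A = 35^34 mod 37  (bits of 34 = 100010)
  bit 0 = 1: r = r^2 * 35 mod 37 = 1^2 * 35 = 1*35 = 35
  bit 1 = 0: r = r^2 mod 37 = 35^2 = 4
  bit 2 = 0: r = r^2 mod 37 = 4^2 = 16
  bit 3 = 0: r = r^2 mod 37 = 16^2 = 34
  bit 4 = 1: r = r^2 * 35 mod 37 = 34^2 * 35 = 9*35 = 19
  bit 5 = 0: r = r^2 mod 37 = 19^2 = 28
  -> A = 28
B = 35^20 mod 37  (bits of 20 = 10100)
  bit 0 = 1: r = r^2 * 35 mod 37 = 1^2 * 35 = 1*35 = 35
  bit 1 = 0: r = r^2 mod 37 = 35^2 = 4
  bit 2 = 1: r = r^2 * 35 mod 37 = 4^2 * 35 = 16*35 = 5
  bit 3 = 0: r = r^2 mod 37 = 5^2 = 25
  bit 4 = 0: r = r^2 mod 37 = 25^2 = 33
  -> B = 33
s = B^a = 33^34 mod 37  (bits of 34 = 100010)
  bit 0 = 1: r = r^2 * 33 mod 37 = 1^2 * 33 = 1*33 = 33
  bit 1 = 0: r = r^2 mod 37 = 33^2 = 16
  bit 2 = 0: r = r^2 mod 37 = 16^2 = 34
  bit 3 = 0: r = r^2 mod 37 = 34^2 = 9
  bit 4 = 1: r = r^2 * 33 mod 37 = 9^2 * 33 = 7*33 = 9
  bit 5 = 0: r = r^2 mod 37 = 9^2 = 7
  -> s = B^a = 7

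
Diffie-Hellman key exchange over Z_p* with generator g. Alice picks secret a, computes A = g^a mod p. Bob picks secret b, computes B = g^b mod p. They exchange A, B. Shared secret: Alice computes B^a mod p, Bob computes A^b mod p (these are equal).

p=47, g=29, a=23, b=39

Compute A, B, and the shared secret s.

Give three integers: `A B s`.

Answer: 46 39 46

Derivation:
A = 29^23 mod 47  (bits of 23 = 10111)
  bit 0 = 1: r = r^2 * 29 mod 47 = 1^2 * 29 = 1*29 = 29
  bit 1 = 0: r = r^2 mod 47 = 29^2 = 42
  bit 2 = 1: r = r^2 * 29 mod 47 = 42^2 * 29 = 25*29 = 20
  bit 3 = 1: r = r^2 * 29 mod 47 = 20^2 * 29 = 24*29 = 38
  bit 4 = 1: r = r^2 * 29 mod 47 = 38^2 * 29 = 34*29 = 46
  -> A = 46
B = 29^39 mod 47  (bits of 39 = 100111)
  bit 0 = 1: r = r^2 * 29 mod 47 = 1^2 * 29 = 1*29 = 29
  bit 1 = 0: r = r^2 mod 47 = 29^2 = 42
  bit 2 = 0: r = r^2 mod 47 = 42^2 = 25
  bit 3 = 1: r = r^2 * 29 mod 47 = 25^2 * 29 = 14*29 = 30
  bit 4 = 1: r = r^2 * 29 mod 47 = 30^2 * 29 = 7*29 = 15
  bit 5 = 1: r = r^2 * 29 mod 47 = 15^2 * 29 = 37*29 = 39
  -> B = 39
s = B^a = 39^23 mod 47  (bits of 23 = 10111)
  bit 0 = 1: r = r^2 * 39 mod 47 = 1^2 * 39 = 1*39 = 39
  bit 1 = 0: r = r^2 mod 47 = 39^2 = 17
  bit 2 = 1: r = r^2 * 39 mod 47 = 17^2 * 39 = 7*39 = 38
  bit 3 = 1: r = r^2 * 39 mod 47 = 38^2 * 39 = 34*39 = 10
  bit 4 = 1: r = r^2 * 39 mod 47 = 10^2 * 39 = 6*39 = 46
  -> s = B^a = 46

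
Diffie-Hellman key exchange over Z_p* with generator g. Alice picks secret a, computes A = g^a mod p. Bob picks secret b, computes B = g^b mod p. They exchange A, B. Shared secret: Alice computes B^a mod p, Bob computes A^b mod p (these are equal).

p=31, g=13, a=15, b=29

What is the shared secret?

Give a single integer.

A = 13^15 mod 31  (bits of 15 = 1111)
  bit 0 = 1: r = r^2 * 13 mod 31 = 1^2 * 13 = 1*13 = 13
  bit 1 = 1: r = r^2 * 13 mod 31 = 13^2 * 13 = 14*13 = 27
  bit 2 = 1: r = r^2 * 13 mod 31 = 27^2 * 13 = 16*13 = 22
  bit 3 = 1: r = r^2 * 13 mod 31 = 22^2 * 13 = 19*13 = 30
  -> A = 30
B = 13^29 mod 31  (bits of 29 = 11101)
  bit 0 = 1: r = r^2 * 13 mod 31 = 1^2 * 13 = 1*13 = 13
  bit 1 = 1: r = r^2 * 13 mod 31 = 13^2 * 13 = 14*13 = 27
  bit 2 = 1: r = r^2 * 13 mod 31 = 27^2 * 13 = 16*13 = 22
  bit 3 = 0: r = r^2 mod 31 = 22^2 = 19
  bit 4 = 1: r = r^2 * 13 mod 31 = 19^2 * 13 = 20*13 = 12
  -> B = 12
s = B^a = 12^15 mod 31  (bits of 15 = 1111)
  bit 0 = 1: r = r^2 * 12 mod 31 = 1^2 * 12 = 1*12 = 12
  bit 1 = 1: r = r^2 * 12 mod 31 = 12^2 * 12 = 20*12 = 23
  bit 2 = 1: r = r^2 * 12 mod 31 = 23^2 * 12 = 2*12 = 24
  bit 3 = 1: r = r^2 * 12 mod 31 = 24^2 * 12 = 18*12 = 30
  -> s = B^a = 30

Answer: 30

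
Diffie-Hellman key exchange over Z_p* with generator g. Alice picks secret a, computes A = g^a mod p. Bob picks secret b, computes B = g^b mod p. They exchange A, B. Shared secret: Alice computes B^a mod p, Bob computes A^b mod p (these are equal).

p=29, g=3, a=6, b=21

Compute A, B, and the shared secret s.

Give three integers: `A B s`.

Answer: 4 17 28

Derivation:
A = 3^6 mod 29  (bits of 6 = 110)
  bit 0 = 1: r = r^2 * 3 mod 29 = 1^2 * 3 = 1*3 = 3
  bit 1 = 1: r = r^2 * 3 mod 29 = 3^2 * 3 = 9*3 = 27
  bit 2 = 0: r = r^2 mod 29 = 27^2 = 4
  -> A = 4
B = 3^21 mod 29  (bits of 21 = 10101)
  bit 0 = 1: r = r^2 * 3 mod 29 = 1^2 * 3 = 1*3 = 3
  bit 1 = 0: r = r^2 mod 29 = 3^2 = 9
  bit 2 = 1: r = r^2 * 3 mod 29 = 9^2 * 3 = 23*3 = 11
  bit 3 = 0: r = r^2 mod 29 = 11^2 = 5
  bit 4 = 1: r = r^2 * 3 mod 29 = 5^2 * 3 = 25*3 = 17
  -> B = 17
s = B^a = 17^6 mod 29  (bits of 6 = 110)
  bit 0 = 1: r = r^2 * 17 mod 29 = 1^2 * 17 = 1*17 = 17
  bit 1 = 1: r = r^2 * 17 mod 29 = 17^2 * 17 = 28*17 = 12
  bit 2 = 0: r = r^2 mod 29 = 12^2 = 28
  -> s = B^a = 28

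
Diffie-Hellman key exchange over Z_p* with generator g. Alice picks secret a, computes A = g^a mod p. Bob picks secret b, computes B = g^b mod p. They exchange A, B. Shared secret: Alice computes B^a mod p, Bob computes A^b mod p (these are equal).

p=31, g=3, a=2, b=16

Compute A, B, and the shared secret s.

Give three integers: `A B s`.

A = 3^2 mod 31  (bits of 2 = 10)
  bit 0 = 1: r = r^2 * 3 mod 31 = 1^2 * 3 = 1*3 = 3
  bit 1 = 0: r = r^2 mod 31 = 3^2 = 9
  -> A = 9
B = 3^16 mod 31  (bits of 16 = 10000)
  bit 0 = 1: r = r^2 * 3 mod 31 = 1^2 * 3 = 1*3 = 3
  bit 1 = 0: r = r^2 mod 31 = 3^2 = 9
  bit 2 = 0: r = r^2 mod 31 = 9^2 = 19
  bit 3 = 0: r = r^2 mod 31 = 19^2 = 20
  bit 4 = 0: r = r^2 mod 31 = 20^2 = 28
  -> B = 28
s = B^a = 28^2 mod 31  (bits of 2 = 10)
  bit 0 = 1: r = r^2 * 28 mod 31 = 1^2 * 28 = 1*28 = 28
  bit 1 = 0: r = r^2 mod 31 = 28^2 = 9
  -> s = B^a = 9

Answer: 9 28 9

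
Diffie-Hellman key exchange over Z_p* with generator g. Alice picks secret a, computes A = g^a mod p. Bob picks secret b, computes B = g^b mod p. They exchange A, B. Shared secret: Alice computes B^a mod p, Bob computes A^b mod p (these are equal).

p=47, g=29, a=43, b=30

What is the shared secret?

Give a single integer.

Answer: 42

Derivation:
A = 29^43 mod 47  (bits of 43 = 101011)
  bit 0 = 1: r = r^2 * 29 mod 47 = 1^2 * 29 = 1*29 = 29
  bit 1 = 0: r = r^2 mod 47 = 29^2 = 42
  bit 2 = 1: r = r^2 * 29 mod 47 = 42^2 * 29 = 25*29 = 20
  bit 3 = 0: r = r^2 mod 47 = 20^2 = 24
  bit 4 = 1: r = r^2 * 29 mod 47 = 24^2 * 29 = 12*29 = 19
  bit 5 = 1: r = r^2 * 29 mod 47 = 19^2 * 29 = 32*29 = 35
  -> A = 35
B = 29^30 mod 47  (bits of 30 = 11110)
  bit 0 = 1: r = r^2 * 29 mod 47 = 1^2 * 29 = 1*29 = 29
  bit 1 = 1: r = r^2 * 29 mod 47 = 29^2 * 29 = 42*29 = 43
  bit 2 = 1: r = r^2 * 29 mod 47 = 43^2 * 29 = 16*29 = 41
  bit 3 = 1: r = r^2 * 29 mod 47 = 41^2 * 29 = 36*29 = 10
  bit 4 = 0: r = r^2 mod 47 = 10^2 = 6
  -> B = 6
s = B^a = 6^43 mod 47  (bits of 43 = 101011)
  bit 0 = 1: r = r^2 * 6 mod 47 = 1^2 * 6 = 1*6 = 6
  bit 1 = 0: r = r^2 mod 47 = 6^2 = 36
  bit 2 = 1: r = r^2 * 6 mod 47 = 36^2 * 6 = 27*6 = 21
  bit 3 = 0: r = r^2 mod 47 = 21^2 = 18
  bit 4 = 1: r = r^2 * 6 mod 47 = 18^2 * 6 = 42*6 = 17
  bit 5 = 1: r = r^2 * 6 mod 47 = 17^2 * 6 = 7*6 = 42
  -> s = B^a = 42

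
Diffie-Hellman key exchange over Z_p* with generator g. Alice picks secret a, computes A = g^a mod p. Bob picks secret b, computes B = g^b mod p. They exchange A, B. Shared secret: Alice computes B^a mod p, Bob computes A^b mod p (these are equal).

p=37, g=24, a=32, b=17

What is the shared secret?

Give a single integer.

A = 24^32 mod 37  (bits of 32 = 100000)
  bit 0 = 1: r = r^2 * 24 mod 37 = 1^2 * 24 = 1*24 = 24
  bit 1 = 0: r = r^2 mod 37 = 24^2 = 21
  bit 2 = 0: r = r^2 mod 37 = 21^2 = 34
  bit 3 = 0: r = r^2 mod 37 = 34^2 = 9
  bit 4 = 0: r = r^2 mod 37 = 9^2 = 7
  bit 5 = 0: r = r^2 mod 37 = 7^2 = 12
  -> A = 12
B = 24^17 mod 37  (bits of 17 = 10001)
  bit 0 = 1: r = r^2 * 24 mod 37 = 1^2 * 24 = 1*24 = 24
  bit 1 = 0: r = r^2 mod 37 = 24^2 = 21
  bit 2 = 0: r = r^2 mod 37 = 21^2 = 34
  bit 3 = 0: r = r^2 mod 37 = 34^2 = 9
  bit 4 = 1: r = r^2 * 24 mod 37 = 9^2 * 24 = 7*24 = 20
  -> B = 20
s = B^a = 20^32 mod 37  (bits of 32 = 100000)
  bit 0 = 1: r = r^2 * 20 mod 37 = 1^2 * 20 = 1*20 = 20
  bit 1 = 0: r = r^2 mod 37 = 20^2 = 30
  bit 2 = 0: r = r^2 mod 37 = 30^2 = 12
  bit 3 = 0: r = r^2 mod 37 = 12^2 = 33
  bit 4 = 0: r = r^2 mod 37 = 33^2 = 16
  bit 5 = 0: r = r^2 mod 37 = 16^2 = 34
  -> s = B^a = 34

Answer: 34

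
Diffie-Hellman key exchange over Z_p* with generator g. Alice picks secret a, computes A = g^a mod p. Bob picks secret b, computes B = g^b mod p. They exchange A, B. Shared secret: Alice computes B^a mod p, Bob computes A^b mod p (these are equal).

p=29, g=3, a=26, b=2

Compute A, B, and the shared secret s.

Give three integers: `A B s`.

Answer: 13 9 24

Derivation:
A = 3^26 mod 29  (bits of 26 = 11010)
  bit 0 = 1: r = r^2 * 3 mod 29 = 1^2 * 3 = 1*3 = 3
  bit 1 = 1: r = r^2 * 3 mod 29 = 3^2 * 3 = 9*3 = 27
  bit 2 = 0: r = r^2 mod 29 = 27^2 = 4
  bit 3 = 1: r = r^2 * 3 mod 29 = 4^2 * 3 = 16*3 = 19
  bit 4 = 0: r = r^2 mod 29 = 19^2 = 13
  -> A = 13
B = 3^2 mod 29  (bits of 2 = 10)
  bit 0 = 1: r = r^2 * 3 mod 29 = 1^2 * 3 = 1*3 = 3
  bit 1 = 0: r = r^2 mod 29 = 3^2 = 9
  -> B = 9
s = B^a = 9^26 mod 29  (bits of 26 = 11010)
  bit 0 = 1: r = r^2 * 9 mod 29 = 1^2 * 9 = 1*9 = 9
  bit 1 = 1: r = r^2 * 9 mod 29 = 9^2 * 9 = 23*9 = 4
  bit 2 = 0: r = r^2 mod 29 = 4^2 = 16
  bit 3 = 1: r = r^2 * 9 mod 29 = 16^2 * 9 = 24*9 = 13
  bit 4 = 0: r = r^2 mod 29 = 13^2 = 24
  -> s = B^a = 24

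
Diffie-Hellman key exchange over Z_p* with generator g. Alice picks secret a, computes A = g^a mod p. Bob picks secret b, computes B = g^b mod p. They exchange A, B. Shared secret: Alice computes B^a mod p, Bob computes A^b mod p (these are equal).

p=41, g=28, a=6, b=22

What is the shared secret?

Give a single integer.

A = 28^6 mod 41  (bits of 6 = 110)
  bit 0 = 1: r = r^2 * 28 mod 41 = 1^2 * 28 = 1*28 = 28
  bit 1 = 1: r = r^2 * 28 mod 41 = 28^2 * 28 = 5*28 = 17
  bit 2 = 0: r = r^2 mod 41 = 17^2 = 2
  -> A = 2
B = 28^22 mod 41  (bits of 22 = 10110)
  bit 0 = 1: r = r^2 * 28 mod 41 = 1^2 * 28 = 1*28 = 28
  bit 1 = 0: r = r^2 mod 41 = 28^2 = 5
  bit 2 = 1: r = r^2 * 28 mod 41 = 5^2 * 28 = 25*28 = 3
  bit 3 = 1: r = r^2 * 28 mod 41 = 3^2 * 28 = 9*28 = 6
  bit 4 = 0: r = r^2 mod 41 = 6^2 = 36
  -> B = 36
s = B^a = 36^6 mod 41  (bits of 6 = 110)
  bit 0 = 1: r = r^2 * 36 mod 41 = 1^2 * 36 = 1*36 = 36
  bit 1 = 1: r = r^2 * 36 mod 41 = 36^2 * 36 = 25*36 = 39
  bit 2 = 0: r = r^2 mod 41 = 39^2 = 4
  -> s = B^a = 4

Answer: 4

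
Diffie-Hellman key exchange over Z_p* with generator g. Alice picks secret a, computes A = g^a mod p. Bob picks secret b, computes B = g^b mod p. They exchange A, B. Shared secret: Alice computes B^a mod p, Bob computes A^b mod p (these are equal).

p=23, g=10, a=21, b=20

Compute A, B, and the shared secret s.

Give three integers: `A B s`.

A = 10^21 mod 23  (bits of 21 = 10101)
  bit 0 = 1: r = r^2 * 10 mod 23 = 1^2 * 10 = 1*10 = 10
  bit 1 = 0: r = r^2 mod 23 = 10^2 = 8
  bit 2 = 1: r = r^2 * 10 mod 23 = 8^2 * 10 = 18*10 = 19
  bit 3 = 0: r = r^2 mod 23 = 19^2 = 16
  bit 4 = 1: r = r^2 * 10 mod 23 = 16^2 * 10 = 3*10 = 7
  -> A = 7
B = 10^20 mod 23  (bits of 20 = 10100)
  bit 0 = 1: r = r^2 * 10 mod 23 = 1^2 * 10 = 1*10 = 10
  bit 1 = 0: r = r^2 mod 23 = 10^2 = 8
  bit 2 = 1: r = r^2 * 10 mod 23 = 8^2 * 10 = 18*10 = 19
  bit 3 = 0: r = r^2 mod 23 = 19^2 = 16
  bit 4 = 0: r = r^2 mod 23 = 16^2 = 3
  -> B = 3
s = B^a = 3^21 mod 23  (bits of 21 = 10101)
  bit 0 = 1: r = r^2 * 3 mod 23 = 1^2 * 3 = 1*3 = 3
  bit 1 = 0: r = r^2 mod 23 = 3^2 = 9
  bit 2 = 1: r = r^2 * 3 mod 23 = 9^2 * 3 = 12*3 = 13
  bit 3 = 0: r = r^2 mod 23 = 13^2 = 8
  bit 4 = 1: r = r^2 * 3 mod 23 = 8^2 * 3 = 18*3 = 8
  -> s = B^a = 8

Answer: 7 3 8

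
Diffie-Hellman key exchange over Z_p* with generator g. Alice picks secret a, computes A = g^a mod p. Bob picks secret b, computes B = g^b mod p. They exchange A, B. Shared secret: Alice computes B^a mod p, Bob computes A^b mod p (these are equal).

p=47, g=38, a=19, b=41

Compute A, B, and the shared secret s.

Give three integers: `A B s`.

Answer: 5 11 45

Derivation:
A = 38^19 mod 47  (bits of 19 = 10011)
  bit 0 = 1: r = r^2 * 38 mod 47 = 1^2 * 38 = 1*38 = 38
  bit 1 = 0: r = r^2 mod 47 = 38^2 = 34
  bit 2 = 0: r = r^2 mod 47 = 34^2 = 28
  bit 3 = 1: r = r^2 * 38 mod 47 = 28^2 * 38 = 32*38 = 41
  bit 4 = 1: r = r^2 * 38 mod 47 = 41^2 * 38 = 36*38 = 5
  -> A = 5
B = 38^41 mod 47  (bits of 41 = 101001)
  bit 0 = 1: r = r^2 * 38 mod 47 = 1^2 * 38 = 1*38 = 38
  bit 1 = 0: r = r^2 mod 47 = 38^2 = 34
  bit 2 = 1: r = r^2 * 38 mod 47 = 34^2 * 38 = 28*38 = 30
  bit 3 = 0: r = r^2 mod 47 = 30^2 = 7
  bit 4 = 0: r = r^2 mod 47 = 7^2 = 2
  bit 5 = 1: r = r^2 * 38 mod 47 = 2^2 * 38 = 4*38 = 11
  -> B = 11
s = B^a = 11^19 mod 47  (bits of 19 = 10011)
  bit 0 = 1: r = r^2 * 11 mod 47 = 1^2 * 11 = 1*11 = 11
  bit 1 = 0: r = r^2 mod 47 = 11^2 = 27
  bit 2 = 0: r = r^2 mod 47 = 27^2 = 24
  bit 3 = 1: r = r^2 * 11 mod 47 = 24^2 * 11 = 12*11 = 38
  bit 4 = 1: r = r^2 * 11 mod 47 = 38^2 * 11 = 34*11 = 45
  -> s = B^a = 45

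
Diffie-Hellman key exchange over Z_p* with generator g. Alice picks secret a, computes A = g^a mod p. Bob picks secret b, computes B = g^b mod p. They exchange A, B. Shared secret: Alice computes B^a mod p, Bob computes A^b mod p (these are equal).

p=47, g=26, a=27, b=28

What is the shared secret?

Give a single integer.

Answer: 24

Derivation:
A = 26^27 mod 47  (bits of 27 = 11011)
  bit 0 = 1: r = r^2 * 26 mod 47 = 1^2 * 26 = 1*26 = 26
  bit 1 = 1: r = r^2 * 26 mod 47 = 26^2 * 26 = 18*26 = 45
  bit 2 = 0: r = r^2 mod 47 = 45^2 = 4
  bit 3 = 1: r = r^2 * 26 mod 47 = 4^2 * 26 = 16*26 = 40
  bit 4 = 1: r = r^2 * 26 mod 47 = 40^2 * 26 = 2*26 = 5
  -> A = 5
B = 26^28 mod 47  (bits of 28 = 11100)
  bit 0 = 1: r = r^2 * 26 mod 47 = 1^2 * 26 = 1*26 = 26
  bit 1 = 1: r = r^2 * 26 mod 47 = 26^2 * 26 = 18*26 = 45
  bit 2 = 1: r = r^2 * 26 mod 47 = 45^2 * 26 = 4*26 = 10
  bit 3 = 0: r = r^2 mod 47 = 10^2 = 6
  bit 4 = 0: r = r^2 mod 47 = 6^2 = 36
  -> B = 36
s = B^a = 36^27 mod 47  (bits of 27 = 11011)
  bit 0 = 1: r = r^2 * 36 mod 47 = 1^2 * 36 = 1*36 = 36
  bit 1 = 1: r = r^2 * 36 mod 47 = 36^2 * 36 = 27*36 = 32
  bit 2 = 0: r = r^2 mod 47 = 32^2 = 37
  bit 3 = 1: r = r^2 * 36 mod 47 = 37^2 * 36 = 6*36 = 28
  bit 4 = 1: r = r^2 * 36 mod 47 = 28^2 * 36 = 32*36 = 24
  -> s = B^a = 24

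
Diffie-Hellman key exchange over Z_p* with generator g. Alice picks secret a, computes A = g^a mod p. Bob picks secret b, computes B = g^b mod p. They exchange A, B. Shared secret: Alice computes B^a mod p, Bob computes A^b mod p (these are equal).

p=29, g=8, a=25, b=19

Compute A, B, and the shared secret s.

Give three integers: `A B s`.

A = 8^25 mod 29  (bits of 25 = 11001)
  bit 0 = 1: r = r^2 * 8 mod 29 = 1^2 * 8 = 1*8 = 8
  bit 1 = 1: r = r^2 * 8 mod 29 = 8^2 * 8 = 6*8 = 19
  bit 2 = 0: r = r^2 mod 29 = 19^2 = 13
  bit 3 = 0: r = r^2 mod 29 = 13^2 = 24
  bit 4 = 1: r = r^2 * 8 mod 29 = 24^2 * 8 = 25*8 = 26
  -> A = 26
B = 8^19 mod 29  (bits of 19 = 10011)
  bit 0 = 1: r = r^2 * 8 mod 29 = 1^2 * 8 = 1*8 = 8
  bit 1 = 0: r = r^2 mod 29 = 8^2 = 6
  bit 2 = 0: r = r^2 mod 29 = 6^2 = 7
  bit 3 = 1: r = r^2 * 8 mod 29 = 7^2 * 8 = 20*8 = 15
  bit 4 = 1: r = r^2 * 8 mod 29 = 15^2 * 8 = 22*8 = 2
  -> B = 2
s = B^a = 2^25 mod 29  (bits of 25 = 11001)
  bit 0 = 1: r = r^2 * 2 mod 29 = 1^2 * 2 = 1*2 = 2
  bit 1 = 1: r = r^2 * 2 mod 29 = 2^2 * 2 = 4*2 = 8
  bit 2 = 0: r = r^2 mod 29 = 8^2 = 6
  bit 3 = 0: r = r^2 mod 29 = 6^2 = 7
  bit 4 = 1: r = r^2 * 2 mod 29 = 7^2 * 2 = 20*2 = 11
  -> s = B^a = 11

Answer: 26 2 11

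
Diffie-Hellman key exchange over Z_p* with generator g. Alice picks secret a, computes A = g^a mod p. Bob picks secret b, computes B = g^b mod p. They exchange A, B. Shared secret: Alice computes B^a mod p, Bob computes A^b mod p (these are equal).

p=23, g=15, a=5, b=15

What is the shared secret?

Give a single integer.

A = 15^5 mod 23  (bits of 5 = 101)
  bit 0 = 1: r = r^2 * 15 mod 23 = 1^2 * 15 = 1*15 = 15
  bit 1 = 0: r = r^2 mod 23 = 15^2 = 18
  bit 2 = 1: r = r^2 * 15 mod 23 = 18^2 * 15 = 2*15 = 7
  -> A = 7
B = 15^15 mod 23  (bits of 15 = 1111)
  bit 0 = 1: r = r^2 * 15 mod 23 = 1^2 * 15 = 1*15 = 15
  bit 1 = 1: r = r^2 * 15 mod 23 = 15^2 * 15 = 18*15 = 17
  bit 2 = 1: r = r^2 * 15 mod 23 = 17^2 * 15 = 13*15 = 11
  bit 3 = 1: r = r^2 * 15 mod 23 = 11^2 * 15 = 6*15 = 21
  -> B = 21
s = B^a = 21^5 mod 23  (bits of 5 = 101)
  bit 0 = 1: r = r^2 * 21 mod 23 = 1^2 * 21 = 1*21 = 21
  bit 1 = 0: r = r^2 mod 23 = 21^2 = 4
  bit 2 = 1: r = r^2 * 21 mod 23 = 4^2 * 21 = 16*21 = 14
  -> s = B^a = 14

Answer: 14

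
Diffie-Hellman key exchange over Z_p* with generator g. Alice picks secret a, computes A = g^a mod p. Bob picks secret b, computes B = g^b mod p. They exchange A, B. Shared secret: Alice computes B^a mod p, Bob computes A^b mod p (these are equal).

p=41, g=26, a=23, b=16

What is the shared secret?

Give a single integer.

A = 26^23 mod 41  (bits of 23 = 10111)
  bit 0 = 1: r = r^2 * 26 mod 41 = 1^2 * 26 = 1*26 = 26
  bit 1 = 0: r = r^2 mod 41 = 26^2 = 20
  bit 2 = 1: r = r^2 * 26 mod 41 = 20^2 * 26 = 31*26 = 27
  bit 3 = 1: r = r^2 * 26 mod 41 = 27^2 * 26 = 32*26 = 12
  bit 4 = 1: r = r^2 * 26 mod 41 = 12^2 * 26 = 21*26 = 13
  -> A = 13
B = 26^16 mod 41  (bits of 16 = 10000)
  bit 0 = 1: r = r^2 * 26 mod 41 = 1^2 * 26 = 1*26 = 26
  bit 1 = 0: r = r^2 mod 41 = 26^2 = 20
  bit 2 = 0: r = r^2 mod 41 = 20^2 = 31
  bit 3 = 0: r = r^2 mod 41 = 31^2 = 18
  bit 4 = 0: r = r^2 mod 41 = 18^2 = 37
  -> B = 37
s = B^a = 37^23 mod 41  (bits of 23 = 10111)
  bit 0 = 1: r = r^2 * 37 mod 41 = 1^2 * 37 = 1*37 = 37
  bit 1 = 0: r = r^2 mod 41 = 37^2 = 16
  bit 2 = 1: r = r^2 * 37 mod 41 = 16^2 * 37 = 10*37 = 1
  bit 3 = 1: r = r^2 * 37 mod 41 = 1^2 * 37 = 1*37 = 37
  bit 4 = 1: r = r^2 * 37 mod 41 = 37^2 * 37 = 16*37 = 18
  -> s = B^a = 18

Answer: 18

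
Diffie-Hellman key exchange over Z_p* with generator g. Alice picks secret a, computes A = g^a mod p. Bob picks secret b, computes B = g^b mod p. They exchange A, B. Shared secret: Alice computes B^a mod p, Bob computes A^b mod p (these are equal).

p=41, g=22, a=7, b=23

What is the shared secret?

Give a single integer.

A = 22^7 mod 41  (bits of 7 = 111)
  bit 0 = 1: r = r^2 * 22 mod 41 = 1^2 * 22 = 1*22 = 22
  bit 1 = 1: r = r^2 * 22 mod 41 = 22^2 * 22 = 33*22 = 29
  bit 2 = 1: r = r^2 * 22 mod 41 = 29^2 * 22 = 21*22 = 11
  -> A = 11
B = 22^23 mod 41  (bits of 23 = 10111)
  bit 0 = 1: r = r^2 * 22 mod 41 = 1^2 * 22 = 1*22 = 22
  bit 1 = 0: r = r^2 mod 41 = 22^2 = 33
  bit 2 = 1: r = r^2 * 22 mod 41 = 33^2 * 22 = 23*22 = 14
  bit 3 = 1: r = r^2 * 22 mod 41 = 14^2 * 22 = 32*22 = 7
  bit 4 = 1: r = r^2 * 22 mod 41 = 7^2 * 22 = 8*22 = 12
  -> B = 12
s = B^a = 12^7 mod 41  (bits of 7 = 111)
  bit 0 = 1: r = r^2 * 12 mod 41 = 1^2 * 12 = 1*12 = 12
  bit 1 = 1: r = r^2 * 12 mod 41 = 12^2 * 12 = 21*12 = 6
  bit 2 = 1: r = r^2 * 12 mod 41 = 6^2 * 12 = 36*12 = 22
  -> s = B^a = 22

Answer: 22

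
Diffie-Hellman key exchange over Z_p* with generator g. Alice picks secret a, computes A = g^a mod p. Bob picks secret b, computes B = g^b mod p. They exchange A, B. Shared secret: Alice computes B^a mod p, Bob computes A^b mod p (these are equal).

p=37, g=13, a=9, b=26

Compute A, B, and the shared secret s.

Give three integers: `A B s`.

Answer: 6 28 36

Derivation:
A = 13^9 mod 37  (bits of 9 = 1001)
  bit 0 = 1: r = r^2 * 13 mod 37 = 1^2 * 13 = 1*13 = 13
  bit 1 = 0: r = r^2 mod 37 = 13^2 = 21
  bit 2 = 0: r = r^2 mod 37 = 21^2 = 34
  bit 3 = 1: r = r^2 * 13 mod 37 = 34^2 * 13 = 9*13 = 6
  -> A = 6
B = 13^26 mod 37  (bits of 26 = 11010)
  bit 0 = 1: r = r^2 * 13 mod 37 = 1^2 * 13 = 1*13 = 13
  bit 1 = 1: r = r^2 * 13 mod 37 = 13^2 * 13 = 21*13 = 14
  bit 2 = 0: r = r^2 mod 37 = 14^2 = 11
  bit 3 = 1: r = r^2 * 13 mod 37 = 11^2 * 13 = 10*13 = 19
  bit 4 = 0: r = r^2 mod 37 = 19^2 = 28
  -> B = 28
s = B^a = 28^9 mod 37  (bits of 9 = 1001)
  bit 0 = 1: r = r^2 * 28 mod 37 = 1^2 * 28 = 1*28 = 28
  bit 1 = 0: r = r^2 mod 37 = 28^2 = 7
  bit 2 = 0: r = r^2 mod 37 = 7^2 = 12
  bit 3 = 1: r = r^2 * 28 mod 37 = 12^2 * 28 = 33*28 = 36
  -> s = B^a = 36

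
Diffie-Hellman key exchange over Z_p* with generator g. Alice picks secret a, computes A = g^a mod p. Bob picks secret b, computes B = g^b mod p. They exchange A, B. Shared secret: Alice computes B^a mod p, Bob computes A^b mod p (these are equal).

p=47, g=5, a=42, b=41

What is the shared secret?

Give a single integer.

A = 5^42 mod 47  (bits of 42 = 101010)
  bit 0 = 1: r = r^2 * 5 mod 47 = 1^2 * 5 = 1*5 = 5
  bit 1 = 0: r = r^2 mod 47 = 5^2 = 25
  bit 2 = 1: r = r^2 * 5 mod 47 = 25^2 * 5 = 14*5 = 23
  bit 3 = 0: r = r^2 mod 47 = 23^2 = 12
  bit 4 = 1: r = r^2 * 5 mod 47 = 12^2 * 5 = 3*5 = 15
  bit 5 = 0: r = r^2 mod 47 = 15^2 = 37
  -> A = 37
B = 5^41 mod 47  (bits of 41 = 101001)
  bit 0 = 1: r = r^2 * 5 mod 47 = 1^2 * 5 = 1*5 = 5
  bit 1 = 0: r = r^2 mod 47 = 5^2 = 25
  bit 2 = 1: r = r^2 * 5 mod 47 = 25^2 * 5 = 14*5 = 23
  bit 3 = 0: r = r^2 mod 47 = 23^2 = 12
  bit 4 = 0: r = r^2 mod 47 = 12^2 = 3
  bit 5 = 1: r = r^2 * 5 mod 47 = 3^2 * 5 = 9*5 = 45
  -> B = 45
s = B^a = 45^42 mod 47  (bits of 42 = 101010)
  bit 0 = 1: r = r^2 * 45 mod 47 = 1^2 * 45 = 1*45 = 45
  bit 1 = 0: r = r^2 mod 47 = 45^2 = 4
  bit 2 = 1: r = r^2 * 45 mod 47 = 4^2 * 45 = 16*45 = 15
  bit 3 = 0: r = r^2 mod 47 = 15^2 = 37
  bit 4 = 1: r = r^2 * 45 mod 47 = 37^2 * 45 = 6*45 = 35
  bit 5 = 0: r = r^2 mod 47 = 35^2 = 3
  -> s = B^a = 3

Answer: 3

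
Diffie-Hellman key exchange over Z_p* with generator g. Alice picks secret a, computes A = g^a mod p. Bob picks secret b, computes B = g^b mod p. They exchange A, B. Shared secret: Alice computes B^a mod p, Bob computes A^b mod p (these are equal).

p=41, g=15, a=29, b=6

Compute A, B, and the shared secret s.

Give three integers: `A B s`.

A = 15^29 mod 41  (bits of 29 = 11101)
  bit 0 = 1: r = r^2 * 15 mod 41 = 1^2 * 15 = 1*15 = 15
  bit 1 = 1: r = r^2 * 15 mod 41 = 15^2 * 15 = 20*15 = 13
  bit 2 = 1: r = r^2 * 15 mod 41 = 13^2 * 15 = 5*15 = 34
  bit 3 = 0: r = r^2 mod 41 = 34^2 = 8
  bit 4 = 1: r = r^2 * 15 mod 41 = 8^2 * 15 = 23*15 = 17
  -> A = 17
B = 15^6 mod 41  (bits of 6 = 110)
  bit 0 = 1: r = r^2 * 15 mod 41 = 1^2 * 15 = 1*15 = 15
  bit 1 = 1: r = r^2 * 15 mod 41 = 15^2 * 15 = 20*15 = 13
  bit 2 = 0: r = r^2 mod 41 = 13^2 = 5
  -> B = 5
s = B^a = 5^29 mod 41  (bits of 29 = 11101)
  bit 0 = 1: r = r^2 * 5 mod 41 = 1^2 * 5 = 1*5 = 5
  bit 1 = 1: r = r^2 * 5 mod 41 = 5^2 * 5 = 25*5 = 2
  bit 2 = 1: r = r^2 * 5 mod 41 = 2^2 * 5 = 4*5 = 20
  bit 3 = 0: r = r^2 mod 41 = 20^2 = 31
  bit 4 = 1: r = r^2 * 5 mod 41 = 31^2 * 5 = 18*5 = 8
  -> s = B^a = 8

Answer: 17 5 8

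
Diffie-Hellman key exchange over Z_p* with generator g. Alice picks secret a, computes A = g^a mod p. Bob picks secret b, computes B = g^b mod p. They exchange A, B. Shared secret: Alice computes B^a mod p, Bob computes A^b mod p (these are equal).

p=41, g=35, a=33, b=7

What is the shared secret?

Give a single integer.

Answer: 28

Derivation:
A = 35^33 mod 41  (bits of 33 = 100001)
  bit 0 = 1: r = r^2 * 35 mod 41 = 1^2 * 35 = 1*35 = 35
  bit 1 = 0: r = r^2 mod 41 = 35^2 = 36
  bit 2 = 0: r = r^2 mod 41 = 36^2 = 25
  bit 3 = 0: r = r^2 mod 41 = 25^2 = 10
  bit 4 = 0: r = r^2 mod 41 = 10^2 = 18
  bit 5 = 1: r = r^2 * 35 mod 41 = 18^2 * 35 = 37*35 = 24
  -> A = 24
B = 35^7 mod 41  (bits of 7 = 111)
  bit 0 = 1: r = r^2 * 35 mod 41 = 1^2 * 35 = 1*35 = 35
  bit 1 = 1: r = r^2 * 35 mod 41 = 35^2 * 35 = 36*35 = 30
  bit 2 = 1: r = r^2 * 35 mod 41 = 30^2 * 35 = 39*35 = 12
  -> B = 12
s = B^a = 12^33 mod 41  (bits of 33 = 100001)
  bit 0 = 1: r = r^2 * 12 mod 41 = 1^2 * 12 = 1*12 = 12
  bit 1 = 0: r = r^2 mod 41 = 12^2 = 21
  bit 2 = 0: r = r^2 mod 41 = 21^2 = 31
  bit 3 = 0: r = r^2 mod 41 = 31^2 = 18
  bit 4 = 0: r = r^2 mod 41 = 18^2 = 37
  bit 5 = 1: r = r^2 * 12 mod 41 = 37^2 * 12 = 16*12 = 28
  -> s = B^a = 28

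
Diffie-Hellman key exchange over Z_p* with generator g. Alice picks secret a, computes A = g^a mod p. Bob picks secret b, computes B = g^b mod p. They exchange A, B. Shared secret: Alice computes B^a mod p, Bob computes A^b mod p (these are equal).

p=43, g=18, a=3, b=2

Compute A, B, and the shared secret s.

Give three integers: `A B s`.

Answer: 27 23 41

Derivation:
A = 18^3 mod 43  (bits of 3 = 11)
  bit 0 = 1: r = r^2 * 18 mod 43 = 1^2 * 18 = 1*18 = 18
  bit 1 = 1: r = r^2 * 18 mod 43 = 18^2 * 18 = 23*18 = 27
  -> A = 27
B = 18^2 mod 43  (bits of 2 = 10)
  bit 0 = 1: r = r^2 * 18 mod 43 = 1^2 * 18 = 1*18 = 18
  bit 1 = 0: r = r^2 mod 43 = 18^2 = 23
  -> B = 23
s = B^a = 23^3 mod 43  (bits of 3 = 11)
  bit 0 = 1: r = r^2 * 23 mod 43 = 1^2 * 23 = 1*23 = 23
  bit 1 = 1: r = r^2 * 23 mod 43 = 23^2 * 23 = 13*23 = 41
  -> s = B^a = 41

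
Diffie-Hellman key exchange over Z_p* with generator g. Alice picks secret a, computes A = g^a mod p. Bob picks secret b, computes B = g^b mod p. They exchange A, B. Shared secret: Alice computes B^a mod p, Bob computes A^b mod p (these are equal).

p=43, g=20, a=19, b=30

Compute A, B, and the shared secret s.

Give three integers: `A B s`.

Answer: 33 35 41

Derivation:
A = 20^19 mod 43  (bits of 19 = 10011)
  bit 0 = 1: r = r^2 * 20 mod 43 = 1^2 * 20 = 1*20 = 20
  bit 1 = 0: r = r^2 mod 43 = 20^2 = 13
  bit 2 = 0: r = r^2 mod 43 = 13^2 = 40
  bit 3 = 1: r = r^2 * 20 mod 43 = 40^2 * 20 = 9*20 = 8
  bit 4 = 1: r = r^2 * 20 mod 43 = 8^2 * 20 = 21*20 = 33
  -> A = 33
B = 20^30 mod 43  (bits of 30 = 11110)
  bit 0 = 1: r = r^2 * 20 mod 43 = 1^2 * 20 = 1*20 = 20
  bit 1 = 1: r = r^2 * 20 mod 43 = 20^2 * 20 = 13*20 = 2
  bit 2 = 1: r = r^2 * 20 mod 43 = 2^2 * 20 = 4*20 = 37
  bit 3 = 1: r = r^2 * 20 mod 43 = 37^2 * 20 = 36*20 = 32
  bit 4 = 0: r = r^2 mod 43 = 32^2 = 35
  -> B = 35
s = B^a = 35^19 mod 43  (bits of 19 = 10011)
  bit 0 = 1: r = r^2 * 35 mod 43 = 1^2 * 35 = 1*35 = 35
  bit 1 = 0: r = r^2 mod 43 = 35^2 = 21
  bit 2 = 0: r = r^2 mod 43 = 21^2 = 11
  bit 3 = 1: r = r^2 * 35 mod 43 = 11^2 * 35 = 35*35 = 21
  bit 4 = 1: r = r^2 * 35 mod 43 = 21^2 * 35 = 11*35 = 41
  -> s = B^a = 41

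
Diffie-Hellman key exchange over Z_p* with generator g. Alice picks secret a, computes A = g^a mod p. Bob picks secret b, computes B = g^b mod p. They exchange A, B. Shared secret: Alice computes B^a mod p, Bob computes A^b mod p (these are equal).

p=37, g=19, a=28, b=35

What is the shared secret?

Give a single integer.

Answer: 12

Derivation:
A = 19^28 mod 37  (bits of 28 = 11100)
  bit 0 = 1: r = r^2 * 19 mod 37 = 1^2 * 19 = 1*19 = 19
  bit 1 = 1: r = r^2 * 19 mod 37 = 19^2 * 19 = 28*19 = 14
  bit 2 = 1: r = r^2 * 19 mod 37 = 14^2 * 19 = 11*19 = 24
  bit 3 = 0: r = r^2 mod 37 = 24^2 = 21
  bit 4 = 0: r = r^2 mod 37 = 21^2 = 34
  -> A = 34
B = 19^35 mod 37  (bits of 35 = 100011)
  bit 0 = 1: r = r^2 * 19 mod 37 = 1^2 * 19 = 1*19 = 19
  bit 1 = 0: r = r^2 mod 37 = 19^2 = 28
  bit 2 = 0: r = r^2 mod 37 = 28^2 = 7
  bit 3 = 0: r = r^2 mod 37 = 7^2 = 12
  bit 4 = 1: r = r^2 * 19 mod 37 = 12^2 * 19 = 33*19 = 35
  bit 5 = 1: r = r^2 * 19 mod 37 = 35^2 * 19 = 4*19 = 2
  -> B = 2
s = B^a = 2^28 mod 37  (bits of 28 = 11100)
  bit 0 = 1: r = r^2 * 2 mod 37 = 1^2 * 2 = 1*2 = 2
  bit 1 = 1: r = r^2 * 2 mod 37 = 2^2 * 2 = 4*2 = 8
  bit 2 = 1: r = r^2 * 2 mod 37 = 8^2 * 2 = 27*2 = 17
  bit 3 = 0: r = r^2 mod 37 = 17^2 = 30
  bit 4 = 0: r = r^2 mod 37 = 30^2 = 12
  -> s = B^a = 12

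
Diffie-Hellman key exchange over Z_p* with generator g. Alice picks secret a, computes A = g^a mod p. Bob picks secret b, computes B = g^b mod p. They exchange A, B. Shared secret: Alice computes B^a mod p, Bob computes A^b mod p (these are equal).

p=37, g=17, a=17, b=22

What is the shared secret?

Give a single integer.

Answer: 3

Derivation:
A = 17^17 mod 37  (bits of 17 = 10001)
  bit 0 = 1: r = r^2 * 17 mod 37 = 1^2 * 17 = 1*17 = 17
  bit 1 = 0: r = r^2 mod 37 = 17^2 = 30
  bit 2 = 0: r = r^2 mod 37 = 30^2 = 12
  bit 3 = 0: r = r^2 mod 37 = 12^2 = 33
  bit 4 = 1: r = r^2 * 17 mod 37 = 33^2 * 17 = 16*17 = 13
  -> A = 13
B = 17^22 mod 37  (bits of 22 = 10110)
  bit 0 = 1: r = r^2 * 17 mod 37 = 1^2 * 17 = 1*17 = 17
  bit 1 = 0: r = r^2 mod 37 = 17^2 = 30
  bit 2 = 1: r = r^2 * 17 mod 37 = 30^2 * 17 = 12*17 = 19
  bit 3 = 1: r = r^2 * 17 mod 37 = 19^2 * 17 = 28*17 = 32
  bit 4 = 0: r = r^2 mod 37 = 32^2 = 25
  -> B = 25
s = B^a = 25^17 mod 37  (bits of 17 = 10001)
  bit 0 = 1: r = r^2 * 25 mod 37 = 1^2 * 25 = 1*25 = 25
  bit 1 = 0: r = r^2 mod 37 = 25^2 = 33
  bit 2 = 0: r = r^2 mod 37 = 33^2 = 16
  bit 3 = 0: r = r^2 mod 37 = 16^2 = 34
  bit 4 = 1: r = r^2 * 25 mod 37 = 34^2 * 25 = 9*25 = 3
  -> s = B^a = 3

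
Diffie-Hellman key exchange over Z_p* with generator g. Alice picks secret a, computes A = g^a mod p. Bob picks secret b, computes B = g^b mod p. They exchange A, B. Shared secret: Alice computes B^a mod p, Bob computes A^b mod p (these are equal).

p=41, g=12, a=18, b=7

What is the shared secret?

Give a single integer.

A = 12^18 mod 41  (bits of 18 = 10010)
  bit 0 = 1: r = r^2 * 12 mod 41 = 1^2 * 12 = 1*12 = 12
  bit 1 = 0: r = r^2 mod 41 = 12^2 = 21
  bit 2 = 0: r = r^2 mod 41 = 21^2 = 31
  bit 3 = 1: r = r^2 * 12 mod 41 = 31^2 * 12 = 18*12 = 11
  bit 4 = 0: r = r^2 mod 41 = 11^2 = 39
  -> A = 39
B = 12^7 mod 41  (bits of 7 = 111)
  bit 0 = 1: r = r^2 * 12 mod 41 = 1^2 * 12 = 1*12 = 12
  bit 1 = 1: r = r^2 * 12 mod 41 = 12^2 * 12 = 21*12 = 6
  bit 2 = 1: r = r^2 * 12 mod 41 = 6^2 * 12 = 36*12 = 22
  -> B = 22
s = B^a = 22^18 mod 41  (bits of 18 = 10010)
  bit 0 = 1: r = r^2 * 22 mod 41 = 1^2 * 22 = 1*22 = 22
  bit 1 = 0: r = r^2 mod 41 = 22^2 = 33
  bit 2 = 0: r = r^2 mod 41 = 33^2 = 23
  bit 3 = 1: r = r^2 * 22 mod 41 = 23^2 * 22 = 37*22 = 35
  bit 4 = 0: r = r^2 mod 41 = 35^2 = 36
  -> s = B^a = 36

Answer: 36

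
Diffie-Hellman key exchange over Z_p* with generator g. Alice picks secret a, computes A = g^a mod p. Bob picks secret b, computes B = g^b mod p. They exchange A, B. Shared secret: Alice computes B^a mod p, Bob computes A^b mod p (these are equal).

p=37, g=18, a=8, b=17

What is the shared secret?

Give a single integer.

Answer: 34

Derivation:
A = 18^8 mod 37  (bits of 8 = 1000)
  bit 0 = 1: r = r^2 * 18 mod 37 = 1^2 * 18 = 1*18 = 18
  bit 1 = 0: r = r^2 mod 37 = 18^2 = 28
  bit 2 = 0: r = r^2 mod 37 = 28^2 = 7
  bit 3 = 0: r = r^2 mod 37 = 7^2 = 12
  -> A = 12
B = 18^17 mod 37  (bits of 17 = 10001)
  bit 0 = 1: r = r^2 * 18 mod 37 = 1^2 * 18 = 1*18 = 18
  bit 1 = 0: r = r^2 mod 37 = 18^2 = 28
  bit 2 = 0: r = r^2 mod 37 = 28^2 = 7
  bit 3 = 0: r = r^2 mod 37 = 7^2 = 12
  bit 4 = 1: r = r^2 * 18 mod 37 = 12^2 * 18 = 33*18 = 2
  -> B = 2
s = B^a = 2^8 mod 37  (bits of 8 = 1000)
  bit 0 = 1: r = r^2 * 2 mod 37 = 1^2 * 2 = 1*2 = 2
  bit 1 = 0: r = r^2 mod 37 = 2^2 = 4
  bit 2 = 0: r = r^2 mod 37 = 4^2 = 16
  bit 3 = 0: r = r^2 mod 37 = 16^2 = 34
  -> s = B^a = 34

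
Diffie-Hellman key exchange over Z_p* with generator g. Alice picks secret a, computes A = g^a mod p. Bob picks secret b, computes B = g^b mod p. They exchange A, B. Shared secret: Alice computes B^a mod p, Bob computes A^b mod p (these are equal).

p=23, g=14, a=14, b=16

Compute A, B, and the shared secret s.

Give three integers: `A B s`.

Answer: 16 8 6

Derivation:
A = 14^14 mod 23  (bits of 14 = 1110)
  bit 0 = 1: r = r^2 * 14 mod 23 = 1^2 * 14 = 1*14 = 14
  bit 1 = 1: r = r^2 * 14 mod 23 = 14^2 * 14 = 12*14 = 7
  bit 2 = 1: r = r^2 * 14 mod 23 = 7^2 * 14 = 3*14 = 19
  bit 3 = 0: r = r^2 mod 23 = 19^2 = 16
  -> A = 16
B = 14^16 mod 23  (bits of 16 = 10000)
  bit 0 = 1: r = r^2 * 14 mod 23 = 1^2 * 14 = 1*14 = 14
  bit 1 = 0: r = r^2 mod 23 = 14^2 = 12
  bit 2 = 0: r = r^2 mod 23 = 12^2 = 6
  bit 3 = 0: r = r^2 mod 23 = 6^2 = 13
  bit 4 = 0: r = r^2 mod 23 = 13^2 = 8
  -> B = 8
s = B^a = 8^14 mod 23  (bits of 14 = 1110)
  bit 0 = 1: r = r^2 * 8 mod 23 = 1^2 * 8 = 1*8 = 8
  bit 1 = 1: r = r^2 * 8 mod 23 = 8^2 * 8 = 18*8 = 6
  bit 2 = 1: r = r^2 * 8 mod 23 = 6^2 * 8 = 13*8 = 12
  bit 3 = 0: r = r^2 mod 23 = 12^2 = 6
  -> s = B^a = 6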